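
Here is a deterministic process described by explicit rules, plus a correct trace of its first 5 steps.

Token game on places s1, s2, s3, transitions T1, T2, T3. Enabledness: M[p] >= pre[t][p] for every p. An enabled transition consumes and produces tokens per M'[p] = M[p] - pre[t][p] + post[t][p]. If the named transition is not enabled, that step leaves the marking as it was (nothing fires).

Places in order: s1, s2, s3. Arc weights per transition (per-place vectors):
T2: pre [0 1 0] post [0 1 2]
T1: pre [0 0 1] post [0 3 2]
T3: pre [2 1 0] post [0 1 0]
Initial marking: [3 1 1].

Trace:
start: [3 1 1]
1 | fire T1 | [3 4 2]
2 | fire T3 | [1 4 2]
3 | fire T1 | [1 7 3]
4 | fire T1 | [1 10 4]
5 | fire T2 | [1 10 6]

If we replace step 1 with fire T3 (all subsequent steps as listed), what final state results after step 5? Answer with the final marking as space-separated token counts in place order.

(re-executing from step 1 with the substitution; state before step 1: [3 1 1])
1 | fire T3 | [1 1 1]
2 | fire T3 | [1 1 1]
3 | fire T1 | [1 4 2]
4 | fire T1 | [1 7 3]
5 | fire T2 | [1 7 5]

1 7 5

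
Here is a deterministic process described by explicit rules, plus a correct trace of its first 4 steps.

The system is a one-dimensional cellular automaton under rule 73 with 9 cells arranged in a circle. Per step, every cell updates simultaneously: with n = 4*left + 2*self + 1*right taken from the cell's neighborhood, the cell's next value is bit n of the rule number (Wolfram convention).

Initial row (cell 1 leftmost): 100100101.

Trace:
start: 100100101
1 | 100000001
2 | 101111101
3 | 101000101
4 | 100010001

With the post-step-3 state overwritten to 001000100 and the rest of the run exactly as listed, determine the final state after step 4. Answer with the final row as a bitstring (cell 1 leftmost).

100010001

state after step 3 := 001000100
4 | 100010001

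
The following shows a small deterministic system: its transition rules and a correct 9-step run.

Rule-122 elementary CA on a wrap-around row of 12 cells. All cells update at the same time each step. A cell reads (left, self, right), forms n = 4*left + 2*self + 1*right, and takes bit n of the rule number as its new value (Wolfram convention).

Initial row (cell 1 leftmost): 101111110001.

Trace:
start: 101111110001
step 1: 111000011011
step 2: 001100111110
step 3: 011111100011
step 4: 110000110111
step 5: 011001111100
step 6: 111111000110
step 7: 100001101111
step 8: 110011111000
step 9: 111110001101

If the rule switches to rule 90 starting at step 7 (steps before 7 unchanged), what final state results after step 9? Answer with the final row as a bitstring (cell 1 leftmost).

101110100001

(re-executing steps 7..9 under rule 90; state before step 7: 111111000110)
step 7: 100001101110
step 8: 010011101010
step 9: 101110100001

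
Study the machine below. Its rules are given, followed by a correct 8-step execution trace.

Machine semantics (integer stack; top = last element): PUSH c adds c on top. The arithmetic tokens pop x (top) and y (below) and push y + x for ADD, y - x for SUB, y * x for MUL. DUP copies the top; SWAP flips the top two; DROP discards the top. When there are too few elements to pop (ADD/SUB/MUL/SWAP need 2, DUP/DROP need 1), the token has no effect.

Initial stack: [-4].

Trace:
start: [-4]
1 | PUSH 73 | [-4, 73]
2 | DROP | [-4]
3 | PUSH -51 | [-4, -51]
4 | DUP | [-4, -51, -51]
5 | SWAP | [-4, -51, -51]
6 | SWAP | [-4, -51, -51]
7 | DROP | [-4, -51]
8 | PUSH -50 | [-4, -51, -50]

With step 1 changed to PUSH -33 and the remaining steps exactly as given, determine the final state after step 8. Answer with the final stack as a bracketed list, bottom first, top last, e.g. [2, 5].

(re-executing from step 1 with the substitution; state before step 1: [-4])
1 | PUSH -33 | [-4, -33]
2 | DROP | [-4]
3 | PUSH -51 | [-4, -51]
4 | DUP | [-4, -51, -51]
5 | SWAP | [-4, -51, -51]
6 | SWAP | [-4, -51, -51]
7 | DROP | [-4, -51]
8 | PUSH -50 | [-4, -51, -50]

[-4, -51, -50]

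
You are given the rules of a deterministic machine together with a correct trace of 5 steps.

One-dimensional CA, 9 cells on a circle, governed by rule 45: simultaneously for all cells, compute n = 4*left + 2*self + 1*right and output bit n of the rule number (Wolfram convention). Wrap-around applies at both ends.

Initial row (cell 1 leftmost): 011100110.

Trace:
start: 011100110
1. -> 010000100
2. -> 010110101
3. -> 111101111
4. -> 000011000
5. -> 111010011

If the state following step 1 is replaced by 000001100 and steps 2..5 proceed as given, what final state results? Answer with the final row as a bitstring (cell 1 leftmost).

state after step 1 := 000001100
2. -> 111101001
3. -> 000011001
4. -> 011010001
5. -> 110110101

110110101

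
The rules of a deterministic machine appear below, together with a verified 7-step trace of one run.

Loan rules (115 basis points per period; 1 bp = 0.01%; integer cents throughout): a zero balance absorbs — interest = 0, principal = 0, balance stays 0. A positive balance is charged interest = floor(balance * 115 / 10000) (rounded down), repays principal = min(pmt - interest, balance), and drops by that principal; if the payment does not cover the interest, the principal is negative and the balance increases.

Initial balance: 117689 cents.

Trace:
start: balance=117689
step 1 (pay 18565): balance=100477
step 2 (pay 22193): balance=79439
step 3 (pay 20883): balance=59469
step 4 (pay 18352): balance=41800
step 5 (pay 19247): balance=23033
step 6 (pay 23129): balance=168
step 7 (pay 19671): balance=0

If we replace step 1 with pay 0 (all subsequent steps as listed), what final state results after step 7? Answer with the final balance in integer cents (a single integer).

382

(re-executing from step 1 with the substitution; state before step 1: balance=117689)
step 1 (pay 0): balance=119042
step 2 (pay 22193): balance=98217
step 3 (pay 20883): balance=78463
step 4 (pay 18352): balance=61013
step 5 (pay 19247): balance=42467
step 6 (pay 23129): balance=19826
step 7 (pay 19671): balance=382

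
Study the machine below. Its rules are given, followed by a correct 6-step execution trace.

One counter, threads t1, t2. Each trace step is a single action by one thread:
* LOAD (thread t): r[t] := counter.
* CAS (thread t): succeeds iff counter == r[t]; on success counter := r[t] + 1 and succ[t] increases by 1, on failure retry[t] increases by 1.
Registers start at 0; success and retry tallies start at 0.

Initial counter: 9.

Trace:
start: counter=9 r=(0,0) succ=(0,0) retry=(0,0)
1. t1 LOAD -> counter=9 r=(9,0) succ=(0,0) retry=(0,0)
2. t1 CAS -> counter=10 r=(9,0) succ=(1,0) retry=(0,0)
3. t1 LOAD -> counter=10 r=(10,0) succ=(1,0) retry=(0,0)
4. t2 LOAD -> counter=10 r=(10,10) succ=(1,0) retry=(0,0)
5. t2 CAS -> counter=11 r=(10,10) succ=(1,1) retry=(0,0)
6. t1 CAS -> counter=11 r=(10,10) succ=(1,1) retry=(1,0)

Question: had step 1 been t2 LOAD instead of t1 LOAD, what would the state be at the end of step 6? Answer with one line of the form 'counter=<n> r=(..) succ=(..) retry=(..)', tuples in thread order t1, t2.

(re-executing from step 1 with the substitution; state before step 1: counter=9 r=(0,0) succ=(0,0) retry=(0,0))
1. t2 LOAD -> counter=9 r=(0,9) succ=(0,0) retry=(0,0)
2. t1 CAS -> counter=9 r=(0,9) succ=(0,0) retry=(1,0)
3. t1 LOAD -> counter=9 r=(9,9) succ=(0,0) retry=(1,0)
4. t2 LOAD -> counter=9 r=(9,9) succ=(0,0) retry=(1,0)
5. t2 CAS -> counter=10 r=(9,9) succ=(0,1) retry=(1,0)
6. t1 CAS -> counter=10 r=(9,9) succ=(0,1) retry=(2,0)

counter=10 r=(9,9) succ=(0,1) retry=(2,0)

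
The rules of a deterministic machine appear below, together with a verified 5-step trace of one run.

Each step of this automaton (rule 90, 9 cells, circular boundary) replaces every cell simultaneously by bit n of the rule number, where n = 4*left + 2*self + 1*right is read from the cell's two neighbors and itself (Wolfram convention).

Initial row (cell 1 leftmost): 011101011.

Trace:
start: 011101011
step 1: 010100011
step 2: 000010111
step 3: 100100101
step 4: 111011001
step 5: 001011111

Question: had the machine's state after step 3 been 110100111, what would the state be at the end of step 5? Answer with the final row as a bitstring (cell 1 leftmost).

101110110

state after step 3 := 110100111
step 4: 010011100
step 5: 101110110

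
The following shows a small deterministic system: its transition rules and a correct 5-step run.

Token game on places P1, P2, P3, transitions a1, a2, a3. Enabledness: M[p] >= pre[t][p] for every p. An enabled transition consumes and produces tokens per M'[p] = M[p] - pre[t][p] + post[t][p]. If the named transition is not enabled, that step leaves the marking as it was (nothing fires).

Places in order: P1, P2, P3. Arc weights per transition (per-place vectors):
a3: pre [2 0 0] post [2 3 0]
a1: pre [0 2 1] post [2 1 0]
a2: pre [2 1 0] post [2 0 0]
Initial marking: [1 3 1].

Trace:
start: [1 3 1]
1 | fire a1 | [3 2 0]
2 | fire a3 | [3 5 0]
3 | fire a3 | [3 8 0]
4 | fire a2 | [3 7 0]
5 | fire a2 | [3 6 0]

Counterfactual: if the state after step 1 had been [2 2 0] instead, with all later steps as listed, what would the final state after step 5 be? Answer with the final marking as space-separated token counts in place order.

state after step 1 := [2 2 0]
2 | fire a3 | [2 5 0]
3 | fire a3 | [2 8 0]
4 | fire a2 | [2 7 0]
5 | fire a2 | [2 6 0]

2 6 0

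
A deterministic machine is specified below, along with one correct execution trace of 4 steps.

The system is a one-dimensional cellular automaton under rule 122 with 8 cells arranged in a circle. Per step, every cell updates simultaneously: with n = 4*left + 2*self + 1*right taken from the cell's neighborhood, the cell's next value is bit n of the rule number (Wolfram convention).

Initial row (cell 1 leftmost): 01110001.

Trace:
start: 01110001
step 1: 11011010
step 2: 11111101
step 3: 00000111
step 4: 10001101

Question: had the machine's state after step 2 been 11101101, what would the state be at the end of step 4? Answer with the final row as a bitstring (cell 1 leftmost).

11100001

state after step 2 := 11101101
step 3: 00111111
step 4: 11100001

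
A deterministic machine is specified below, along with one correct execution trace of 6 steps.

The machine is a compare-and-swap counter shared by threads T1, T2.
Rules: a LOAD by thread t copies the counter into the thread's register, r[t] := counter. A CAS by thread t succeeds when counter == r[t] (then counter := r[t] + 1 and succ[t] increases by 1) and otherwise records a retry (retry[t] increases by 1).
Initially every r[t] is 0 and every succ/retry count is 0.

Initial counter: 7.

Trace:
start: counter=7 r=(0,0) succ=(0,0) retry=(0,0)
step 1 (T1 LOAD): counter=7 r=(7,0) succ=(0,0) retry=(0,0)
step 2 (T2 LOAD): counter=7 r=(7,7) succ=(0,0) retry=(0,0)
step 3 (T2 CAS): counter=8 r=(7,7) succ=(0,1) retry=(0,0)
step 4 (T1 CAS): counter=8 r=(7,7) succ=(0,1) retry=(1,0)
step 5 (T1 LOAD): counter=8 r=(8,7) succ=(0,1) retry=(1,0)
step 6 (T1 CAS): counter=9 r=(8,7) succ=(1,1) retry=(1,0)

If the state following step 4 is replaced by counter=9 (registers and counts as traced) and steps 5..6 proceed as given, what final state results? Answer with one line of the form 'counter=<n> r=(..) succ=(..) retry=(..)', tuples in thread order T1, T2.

counter=10 r=(9,7) succ=(1,1) retry=(1,0)

state after step 4 := counter=9 r=(7,7) succ=(0,1) retry=(1,0)
step 5 (T1 LOAD): counter=9 r=(9,7) succ=(0,1) retry=(1,0)
step 6 (T1 CAS): counter=10 r=(9,7) succ=(1,1) retry=(1,0)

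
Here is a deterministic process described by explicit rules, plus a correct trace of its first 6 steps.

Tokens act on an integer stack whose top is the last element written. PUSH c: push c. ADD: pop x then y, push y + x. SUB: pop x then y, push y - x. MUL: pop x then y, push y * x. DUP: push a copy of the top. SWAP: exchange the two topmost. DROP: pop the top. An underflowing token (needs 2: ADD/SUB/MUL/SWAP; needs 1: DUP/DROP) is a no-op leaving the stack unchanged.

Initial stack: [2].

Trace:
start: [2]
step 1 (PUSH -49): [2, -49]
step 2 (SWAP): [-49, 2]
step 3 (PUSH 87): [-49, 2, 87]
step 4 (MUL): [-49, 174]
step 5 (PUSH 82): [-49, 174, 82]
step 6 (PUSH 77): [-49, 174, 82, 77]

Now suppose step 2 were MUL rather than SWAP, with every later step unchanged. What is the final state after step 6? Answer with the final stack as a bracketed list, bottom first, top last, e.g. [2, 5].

(re-executing from step 2 with the substitution; state before step 2: [2, -49])
step 2 (MUL): [-98]
step 3 (PUSH 87): [-98, 87]
step 4 (MUL): [-8526]
step 5 (PUSH 82): [-8526, 82]
step 6 (PUSH 77): [-8526, 82, 77]

[-8526, 82, 77]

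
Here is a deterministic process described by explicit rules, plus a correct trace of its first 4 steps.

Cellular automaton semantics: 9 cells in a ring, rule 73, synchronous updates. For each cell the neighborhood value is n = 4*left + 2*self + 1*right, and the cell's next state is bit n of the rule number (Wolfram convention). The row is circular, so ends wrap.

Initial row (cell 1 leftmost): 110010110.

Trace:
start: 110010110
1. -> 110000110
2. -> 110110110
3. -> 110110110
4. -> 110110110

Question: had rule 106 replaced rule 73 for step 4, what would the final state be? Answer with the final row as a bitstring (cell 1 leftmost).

(re-executing step 4 under rule 106; state before step 4: 110110110)
4. -> 111111111

111111111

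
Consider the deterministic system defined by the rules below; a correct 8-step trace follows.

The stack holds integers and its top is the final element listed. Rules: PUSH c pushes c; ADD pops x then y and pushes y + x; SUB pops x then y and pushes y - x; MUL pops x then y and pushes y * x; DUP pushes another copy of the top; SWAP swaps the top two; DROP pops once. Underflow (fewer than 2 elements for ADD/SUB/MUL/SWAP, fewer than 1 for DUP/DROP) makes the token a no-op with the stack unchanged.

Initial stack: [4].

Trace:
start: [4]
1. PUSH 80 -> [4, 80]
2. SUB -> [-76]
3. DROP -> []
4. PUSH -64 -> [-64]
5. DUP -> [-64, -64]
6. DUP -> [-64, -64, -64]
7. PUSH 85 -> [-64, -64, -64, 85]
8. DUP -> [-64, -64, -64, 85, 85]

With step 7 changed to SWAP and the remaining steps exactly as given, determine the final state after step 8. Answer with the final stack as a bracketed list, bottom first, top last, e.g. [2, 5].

(re-executing from step 7 with the substitution; state before step 7: [-64, -64, -64])
7. SWAP -> [-64, -64, -64]
8. DUP -> [-64, -64, -64, -64]

[-64, -64, -64, -64]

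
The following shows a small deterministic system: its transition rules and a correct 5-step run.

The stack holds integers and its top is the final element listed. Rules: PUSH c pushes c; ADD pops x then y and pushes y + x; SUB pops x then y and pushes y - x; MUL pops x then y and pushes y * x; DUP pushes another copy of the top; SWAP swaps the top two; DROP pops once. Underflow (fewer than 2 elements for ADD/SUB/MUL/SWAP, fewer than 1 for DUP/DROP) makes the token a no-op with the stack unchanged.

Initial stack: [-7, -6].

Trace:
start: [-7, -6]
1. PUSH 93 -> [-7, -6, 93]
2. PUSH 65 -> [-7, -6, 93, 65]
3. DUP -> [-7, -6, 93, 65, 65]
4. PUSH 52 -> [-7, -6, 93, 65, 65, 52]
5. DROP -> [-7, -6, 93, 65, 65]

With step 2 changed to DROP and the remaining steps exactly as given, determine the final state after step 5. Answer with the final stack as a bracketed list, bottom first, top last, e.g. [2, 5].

[-7, -6, -6]

(re-executing from step 2 with the substitution; state before step 2: [-7, -6, 93])
2. DROP -> [-7, -6]
3. DUP -> [-7, -6, -6]
4. PUSH 52 -> [-7, -6, -6, 52]
5. DROP -> [-7, -6, -6]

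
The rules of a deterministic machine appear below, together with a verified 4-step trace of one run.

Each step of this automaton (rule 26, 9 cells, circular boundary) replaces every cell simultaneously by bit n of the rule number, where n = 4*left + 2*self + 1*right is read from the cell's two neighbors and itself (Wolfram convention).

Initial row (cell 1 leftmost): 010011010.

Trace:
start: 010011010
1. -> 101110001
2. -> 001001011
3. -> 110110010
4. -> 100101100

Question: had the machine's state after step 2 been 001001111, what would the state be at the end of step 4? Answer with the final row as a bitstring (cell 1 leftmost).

100100101

state after step 2 := 001001111
3. -> 110111000
4. -> 100100101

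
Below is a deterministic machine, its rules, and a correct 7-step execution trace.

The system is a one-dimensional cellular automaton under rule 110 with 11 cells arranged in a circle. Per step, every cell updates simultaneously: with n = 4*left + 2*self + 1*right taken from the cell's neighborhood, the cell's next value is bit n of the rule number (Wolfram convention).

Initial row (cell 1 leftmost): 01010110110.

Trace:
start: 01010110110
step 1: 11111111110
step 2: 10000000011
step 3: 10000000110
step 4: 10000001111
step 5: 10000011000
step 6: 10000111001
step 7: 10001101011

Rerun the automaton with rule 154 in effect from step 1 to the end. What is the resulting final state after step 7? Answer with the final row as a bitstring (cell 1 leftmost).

(re-executing steps 1..7 under rule 154; state before step 1: 01010110110)
step 1: 10000100101
step 2: 01001011001
step 3: 00110010110
step 4: 01101100101
step 5: 01001011000
step 6: 10110010100
step 7: 00101100011

00101100011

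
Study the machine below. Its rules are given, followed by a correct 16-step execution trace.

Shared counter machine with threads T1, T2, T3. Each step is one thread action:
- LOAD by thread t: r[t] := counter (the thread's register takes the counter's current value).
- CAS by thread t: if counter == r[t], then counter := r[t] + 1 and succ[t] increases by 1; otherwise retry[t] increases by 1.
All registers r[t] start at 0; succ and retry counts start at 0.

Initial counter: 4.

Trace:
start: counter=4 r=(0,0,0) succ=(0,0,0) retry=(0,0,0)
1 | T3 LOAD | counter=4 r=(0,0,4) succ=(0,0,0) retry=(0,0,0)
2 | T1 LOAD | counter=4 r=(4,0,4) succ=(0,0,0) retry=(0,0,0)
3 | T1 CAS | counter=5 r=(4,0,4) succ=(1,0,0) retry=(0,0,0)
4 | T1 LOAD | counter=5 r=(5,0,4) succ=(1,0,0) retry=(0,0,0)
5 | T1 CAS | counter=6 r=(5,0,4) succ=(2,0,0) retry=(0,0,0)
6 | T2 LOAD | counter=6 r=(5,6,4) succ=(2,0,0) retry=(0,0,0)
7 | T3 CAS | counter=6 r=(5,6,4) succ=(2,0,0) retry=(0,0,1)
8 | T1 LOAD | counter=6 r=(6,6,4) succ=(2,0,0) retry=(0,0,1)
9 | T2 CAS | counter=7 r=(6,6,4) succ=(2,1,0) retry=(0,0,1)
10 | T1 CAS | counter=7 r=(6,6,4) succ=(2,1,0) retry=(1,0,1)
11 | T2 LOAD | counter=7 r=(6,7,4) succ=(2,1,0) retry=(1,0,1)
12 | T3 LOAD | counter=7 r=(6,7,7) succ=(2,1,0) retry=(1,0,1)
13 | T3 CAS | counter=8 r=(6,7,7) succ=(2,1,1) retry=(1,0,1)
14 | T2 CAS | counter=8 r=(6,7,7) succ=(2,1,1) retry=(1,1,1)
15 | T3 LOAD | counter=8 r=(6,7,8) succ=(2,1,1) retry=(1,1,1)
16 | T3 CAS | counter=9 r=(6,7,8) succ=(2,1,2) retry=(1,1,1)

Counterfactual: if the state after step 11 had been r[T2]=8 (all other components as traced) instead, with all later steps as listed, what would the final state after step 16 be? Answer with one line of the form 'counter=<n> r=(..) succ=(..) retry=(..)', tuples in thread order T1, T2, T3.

state after step 11 := counter=7 r=(6,8,4) succ=(2,1,0) retry=(1,0,1)
12 | T3 LOAD | counter=7 r=(6,8,7) succ=(2,1,0) retry=(1,0,1)
13 | T3 CAS | counter=8 r=(6,8,7) succ=(2,1,1) retry=(1,0,1)
14 | T2 CAS | counter=9 r=(6,8,7) succ=(2,2,1) retry=(1,0,1)
15 | T3 LOAD | counter=9 r=(6,8,9) succ=(2,2,1) retry=(1,0,1)
16 | T3 CAS | counter=10 r=(6,8,9) succ=(2,2,2) retry=(1,0,1)

counter=10 r=(6,8,9) succ=(2,2,2) retry=(1,0,1)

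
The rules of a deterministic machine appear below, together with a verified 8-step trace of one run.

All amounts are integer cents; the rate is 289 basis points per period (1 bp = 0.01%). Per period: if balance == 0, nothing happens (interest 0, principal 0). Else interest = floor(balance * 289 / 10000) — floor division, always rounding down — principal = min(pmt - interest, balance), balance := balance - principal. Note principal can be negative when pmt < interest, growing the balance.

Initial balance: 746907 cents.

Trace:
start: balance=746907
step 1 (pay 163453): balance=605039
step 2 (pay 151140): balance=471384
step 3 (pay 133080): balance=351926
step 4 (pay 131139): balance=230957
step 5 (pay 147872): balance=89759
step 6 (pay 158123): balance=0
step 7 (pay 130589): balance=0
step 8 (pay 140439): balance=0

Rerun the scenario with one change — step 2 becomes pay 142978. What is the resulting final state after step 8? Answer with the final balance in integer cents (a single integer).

(re-executing from step 2 with the substitution; state before step 2: balance=605039)
step 2 (pay 142978): balance=479546
step 3 (pay 133080): balance=360324
step 4 (pay 131139): balance=239598
step 5 (pay 147872): balance=98650
step 6 (pay 158123): balance=0
step 7 (pay 130589): balance=0
step 8 (pay 140439): balance=0

0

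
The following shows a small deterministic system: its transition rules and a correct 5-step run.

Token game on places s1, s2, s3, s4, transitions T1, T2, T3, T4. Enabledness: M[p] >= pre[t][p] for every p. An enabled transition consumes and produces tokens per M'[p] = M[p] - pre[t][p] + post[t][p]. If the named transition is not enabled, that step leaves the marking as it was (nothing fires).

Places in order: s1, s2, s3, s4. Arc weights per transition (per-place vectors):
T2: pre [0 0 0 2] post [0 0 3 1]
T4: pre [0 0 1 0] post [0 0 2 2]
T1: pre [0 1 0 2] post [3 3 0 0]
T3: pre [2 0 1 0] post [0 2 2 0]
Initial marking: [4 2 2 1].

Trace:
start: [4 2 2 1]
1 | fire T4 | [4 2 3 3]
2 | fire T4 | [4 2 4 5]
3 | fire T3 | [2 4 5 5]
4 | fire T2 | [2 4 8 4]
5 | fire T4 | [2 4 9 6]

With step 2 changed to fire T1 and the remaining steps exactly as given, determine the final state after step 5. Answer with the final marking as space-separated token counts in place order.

(re-executing from step 2 with the substitution; state before step 2: [4 2 3 3])
2 | fire T1 | [7 4 3 1]
3 | fire T3 | [5 6 4 1]
4 | fire T2 | [5 6 4 1]
5 | fire T4 | [5 6 5 3]

5 6 5 3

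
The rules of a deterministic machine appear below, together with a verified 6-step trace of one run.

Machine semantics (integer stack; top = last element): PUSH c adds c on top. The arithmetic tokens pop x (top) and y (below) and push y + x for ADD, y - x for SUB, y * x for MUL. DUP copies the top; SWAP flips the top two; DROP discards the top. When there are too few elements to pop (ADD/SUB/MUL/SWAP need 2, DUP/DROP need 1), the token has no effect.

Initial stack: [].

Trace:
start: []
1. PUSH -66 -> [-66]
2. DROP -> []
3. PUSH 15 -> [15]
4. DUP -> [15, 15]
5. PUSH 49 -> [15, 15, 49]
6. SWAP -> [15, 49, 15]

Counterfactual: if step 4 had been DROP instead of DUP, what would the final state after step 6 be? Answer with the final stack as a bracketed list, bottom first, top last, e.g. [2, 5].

[49]

(re-executing from step 4 with the substitution; state before step 4: [15])
4. DROP -> []
5. PUSH 49 -> [49]
6. SWAP -> [49]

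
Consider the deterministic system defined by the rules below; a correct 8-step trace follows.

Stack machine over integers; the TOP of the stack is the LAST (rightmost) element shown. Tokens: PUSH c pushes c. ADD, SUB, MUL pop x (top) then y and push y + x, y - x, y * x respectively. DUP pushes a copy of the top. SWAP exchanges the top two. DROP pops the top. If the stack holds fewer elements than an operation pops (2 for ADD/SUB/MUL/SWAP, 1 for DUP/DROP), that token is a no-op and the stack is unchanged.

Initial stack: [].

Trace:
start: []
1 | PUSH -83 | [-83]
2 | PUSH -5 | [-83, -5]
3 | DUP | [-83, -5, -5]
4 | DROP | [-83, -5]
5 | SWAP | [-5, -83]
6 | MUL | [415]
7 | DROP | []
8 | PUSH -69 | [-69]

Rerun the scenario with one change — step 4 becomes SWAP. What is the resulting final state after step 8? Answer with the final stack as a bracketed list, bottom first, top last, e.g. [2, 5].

[-83, -69]

(re-executing from step 4 with the substitution; state before step 4: [-83, -5, -5])
4 | SWAP | [-83, -5, -5]
5 | SWAP | [-83, -5, -5]
6 | MUL | [-83, 25]
7 | DROP | [-83]
8 | PUSH -69 | [-83, -69]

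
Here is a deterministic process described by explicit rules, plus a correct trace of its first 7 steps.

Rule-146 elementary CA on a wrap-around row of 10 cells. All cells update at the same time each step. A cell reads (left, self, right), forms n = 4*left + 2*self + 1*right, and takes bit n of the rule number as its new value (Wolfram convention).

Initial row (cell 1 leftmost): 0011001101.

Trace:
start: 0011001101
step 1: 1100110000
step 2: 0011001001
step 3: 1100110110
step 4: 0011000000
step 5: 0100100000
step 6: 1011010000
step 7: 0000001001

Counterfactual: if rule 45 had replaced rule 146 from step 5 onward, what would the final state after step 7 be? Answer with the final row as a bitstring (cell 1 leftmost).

(re-executing steps 5..7 under rule 45; state before step 5: 0011000000)
step 5: 1010011111
step 6: 0110010000
step 7: 0100010111

0100010111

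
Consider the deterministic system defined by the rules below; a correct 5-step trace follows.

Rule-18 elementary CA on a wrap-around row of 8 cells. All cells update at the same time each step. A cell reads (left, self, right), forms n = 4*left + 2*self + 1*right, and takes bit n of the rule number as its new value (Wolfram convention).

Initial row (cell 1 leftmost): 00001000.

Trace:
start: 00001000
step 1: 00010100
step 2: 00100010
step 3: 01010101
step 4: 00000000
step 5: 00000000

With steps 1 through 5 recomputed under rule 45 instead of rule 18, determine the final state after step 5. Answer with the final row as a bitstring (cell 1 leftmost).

11101101

(re-executing steps 1..5 under rule 45; state before step 1: 00001000)
step 1: 11101011
step 2: 00011110
step 3: 11010000
step 4: 10110110
step 5: 11101101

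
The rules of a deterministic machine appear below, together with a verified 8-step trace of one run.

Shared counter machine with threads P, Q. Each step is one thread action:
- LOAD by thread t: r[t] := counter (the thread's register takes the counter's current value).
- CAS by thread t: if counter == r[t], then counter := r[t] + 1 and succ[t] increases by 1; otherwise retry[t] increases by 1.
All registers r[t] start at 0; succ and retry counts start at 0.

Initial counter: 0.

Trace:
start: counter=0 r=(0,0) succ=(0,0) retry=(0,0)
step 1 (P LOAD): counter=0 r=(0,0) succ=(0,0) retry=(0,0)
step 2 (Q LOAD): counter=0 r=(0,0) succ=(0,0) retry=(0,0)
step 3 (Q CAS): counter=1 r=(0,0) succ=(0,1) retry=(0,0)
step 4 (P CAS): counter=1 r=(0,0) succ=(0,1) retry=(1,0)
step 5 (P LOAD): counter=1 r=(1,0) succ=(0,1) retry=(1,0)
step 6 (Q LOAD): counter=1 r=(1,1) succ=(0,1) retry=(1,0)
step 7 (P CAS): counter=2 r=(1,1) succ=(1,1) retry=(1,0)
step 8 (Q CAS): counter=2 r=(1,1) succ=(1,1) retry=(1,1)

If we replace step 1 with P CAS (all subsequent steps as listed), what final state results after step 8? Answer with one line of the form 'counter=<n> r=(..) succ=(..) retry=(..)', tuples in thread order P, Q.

counter=3 r=(2,2) succ=(2,1) retry=(1,1)

(re-executing from step 1 with the substitution; state before step 1: counter=0 r=(0,0) succ=(0,0) retry=(0,0))
step 1 (P CAS): counter=1 r=(0,0) succ=(1,0) retry=(0,0)
step 2 (Q LOAD): counter=1 r=(0,1) succ=(1,0) retry=(0,0)
step 3 (Q CAS): counter=2 r=(0,1) succ=(1,1) retry=(0,0)
step 4 (P CAS): counter=2 r=(0,1) succ=(1,1) retry=(1,0)
step 5 (P LOAD): counter=2 r=(2,1) succ=(1,1) retry=(1,0)
step 6 (Q LOAD): counter=2 r=(2,2) succ=(1,1) retry=(1,0)
step 7 (P CAS): counter=3 r=(2,2) succ=(2,1) retry=(1,0)
step 8 (Q CAS): counter=3 r=(2,2) succ=(2,1) retry=(1,1)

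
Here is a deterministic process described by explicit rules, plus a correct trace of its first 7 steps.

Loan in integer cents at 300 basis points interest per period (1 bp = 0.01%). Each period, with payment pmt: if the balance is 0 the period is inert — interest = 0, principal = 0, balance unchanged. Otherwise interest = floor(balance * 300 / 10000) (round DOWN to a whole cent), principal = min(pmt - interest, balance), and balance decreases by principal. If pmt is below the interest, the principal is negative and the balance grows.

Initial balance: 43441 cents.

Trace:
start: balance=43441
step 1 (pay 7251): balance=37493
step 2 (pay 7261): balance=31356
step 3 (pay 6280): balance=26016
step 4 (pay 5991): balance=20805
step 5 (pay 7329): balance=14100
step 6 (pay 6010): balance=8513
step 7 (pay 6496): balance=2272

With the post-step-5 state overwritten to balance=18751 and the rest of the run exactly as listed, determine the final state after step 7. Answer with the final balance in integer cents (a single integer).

state after step 5 := balance=18751
step 6 (pay 6010): balance=13303
step 7 (pay 6496): balance=7206

7206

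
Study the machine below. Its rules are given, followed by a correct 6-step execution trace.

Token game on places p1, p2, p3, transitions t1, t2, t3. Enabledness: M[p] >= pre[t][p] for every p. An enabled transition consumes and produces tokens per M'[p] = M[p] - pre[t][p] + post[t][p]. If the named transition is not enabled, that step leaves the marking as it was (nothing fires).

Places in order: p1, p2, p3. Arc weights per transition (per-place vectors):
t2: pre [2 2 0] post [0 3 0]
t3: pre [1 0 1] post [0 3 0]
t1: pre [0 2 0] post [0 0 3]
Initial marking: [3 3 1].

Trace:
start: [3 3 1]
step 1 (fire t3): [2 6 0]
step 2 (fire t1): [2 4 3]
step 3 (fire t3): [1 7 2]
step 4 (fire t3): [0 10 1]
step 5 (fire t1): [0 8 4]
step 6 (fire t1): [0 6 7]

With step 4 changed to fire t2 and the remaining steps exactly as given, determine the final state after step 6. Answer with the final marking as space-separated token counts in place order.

(re-executing from step 4 with the substitution; state before step 4: [1 7 2])
step 4 (fire t2): [1 7 2]
step 5 (fire t1): [1 5 5]
step 6 (fire t1): [1 3 8]

1 3 8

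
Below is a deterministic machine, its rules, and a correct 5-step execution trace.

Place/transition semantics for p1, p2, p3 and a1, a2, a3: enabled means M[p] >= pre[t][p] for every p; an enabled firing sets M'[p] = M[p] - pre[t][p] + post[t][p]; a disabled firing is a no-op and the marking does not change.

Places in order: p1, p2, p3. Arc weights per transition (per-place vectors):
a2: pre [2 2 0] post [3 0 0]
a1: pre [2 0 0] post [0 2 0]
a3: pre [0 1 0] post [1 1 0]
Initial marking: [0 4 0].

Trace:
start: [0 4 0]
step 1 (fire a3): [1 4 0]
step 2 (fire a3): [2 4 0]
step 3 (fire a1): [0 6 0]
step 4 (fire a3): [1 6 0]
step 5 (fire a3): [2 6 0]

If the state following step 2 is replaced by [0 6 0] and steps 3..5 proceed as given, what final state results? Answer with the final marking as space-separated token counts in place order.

2 6 0

state after step 2 := [0 6 0]
step 3 (fire a1): [0 6 0]
step 4 (fire a3): [1 6 0]
step 5 (fire a3): [2 6 0]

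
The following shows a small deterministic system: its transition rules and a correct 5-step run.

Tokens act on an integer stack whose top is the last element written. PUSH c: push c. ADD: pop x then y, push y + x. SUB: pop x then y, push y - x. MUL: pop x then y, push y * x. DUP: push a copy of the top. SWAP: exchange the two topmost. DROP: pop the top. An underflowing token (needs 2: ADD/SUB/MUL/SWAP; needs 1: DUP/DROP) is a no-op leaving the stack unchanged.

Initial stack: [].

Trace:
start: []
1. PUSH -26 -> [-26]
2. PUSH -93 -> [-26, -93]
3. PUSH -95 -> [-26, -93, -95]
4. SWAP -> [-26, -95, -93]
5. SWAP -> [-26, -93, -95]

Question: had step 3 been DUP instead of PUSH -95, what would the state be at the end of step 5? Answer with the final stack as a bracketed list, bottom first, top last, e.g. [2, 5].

[-26, -93, -93]

(re-executing from step 3 with the substitution; state before step 3: [-26, -93])
3. DUP -> [-26, -93, -93]
4. SWAP -> [-26, -93, -93]
5. SWAP -> [-26, -93, -93]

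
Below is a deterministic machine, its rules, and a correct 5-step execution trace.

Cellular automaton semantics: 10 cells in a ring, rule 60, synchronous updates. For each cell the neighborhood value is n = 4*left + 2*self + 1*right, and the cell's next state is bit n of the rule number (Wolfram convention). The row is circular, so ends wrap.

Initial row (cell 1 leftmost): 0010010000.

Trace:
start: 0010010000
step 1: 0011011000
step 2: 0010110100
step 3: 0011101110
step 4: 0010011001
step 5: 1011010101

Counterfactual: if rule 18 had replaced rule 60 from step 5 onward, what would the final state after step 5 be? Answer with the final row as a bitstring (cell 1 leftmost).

1101100110

(re-executing step 5 under rule 18; state before step 5: 0010011001)
step 5: 1101100110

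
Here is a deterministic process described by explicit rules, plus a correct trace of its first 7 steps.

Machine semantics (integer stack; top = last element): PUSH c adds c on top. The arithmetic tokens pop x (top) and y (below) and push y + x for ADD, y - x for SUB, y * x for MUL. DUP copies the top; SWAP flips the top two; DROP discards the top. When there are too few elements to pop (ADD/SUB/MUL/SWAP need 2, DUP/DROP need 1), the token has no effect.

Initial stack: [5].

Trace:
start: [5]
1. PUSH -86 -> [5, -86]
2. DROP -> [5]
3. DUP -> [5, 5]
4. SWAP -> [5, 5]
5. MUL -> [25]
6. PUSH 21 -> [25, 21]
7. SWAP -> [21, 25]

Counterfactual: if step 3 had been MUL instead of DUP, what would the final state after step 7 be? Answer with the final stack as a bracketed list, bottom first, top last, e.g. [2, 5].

[21, 5]

(re-executing from step 3 with the substitution; state before step 3: [5])
3. MUL -> [5]
4. SWAP -> [5]
5. MUL -> [5]
6. PUSH 21 -> [5, 21]
7. SWAP -> [21, 5]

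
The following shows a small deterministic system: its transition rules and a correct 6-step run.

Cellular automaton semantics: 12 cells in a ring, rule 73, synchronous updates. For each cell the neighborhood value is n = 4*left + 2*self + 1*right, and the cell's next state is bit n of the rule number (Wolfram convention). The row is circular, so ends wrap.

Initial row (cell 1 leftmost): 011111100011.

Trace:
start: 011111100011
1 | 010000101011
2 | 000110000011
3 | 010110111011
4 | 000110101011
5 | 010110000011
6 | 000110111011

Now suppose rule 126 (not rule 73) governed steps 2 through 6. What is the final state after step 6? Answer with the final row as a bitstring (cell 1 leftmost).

(re-executing steps 2..6 under rule 126; state before step 2: 010000101011)
2 | 111001111111
3 | 001111000000
4 | 011001100000
5 | 111111110000
6 | 100000011001

100000011001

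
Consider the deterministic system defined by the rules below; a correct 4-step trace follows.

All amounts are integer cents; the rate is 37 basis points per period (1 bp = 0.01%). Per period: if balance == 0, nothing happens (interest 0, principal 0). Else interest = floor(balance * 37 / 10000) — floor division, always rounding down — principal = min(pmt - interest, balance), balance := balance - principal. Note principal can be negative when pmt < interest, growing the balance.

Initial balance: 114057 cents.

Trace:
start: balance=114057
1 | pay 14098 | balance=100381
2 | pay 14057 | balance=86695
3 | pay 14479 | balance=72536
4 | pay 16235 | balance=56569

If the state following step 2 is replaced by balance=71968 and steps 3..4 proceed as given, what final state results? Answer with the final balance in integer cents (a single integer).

state after step 2 := balance=71968
3 | pay 14479 | balance=57755
4 | pay 16235 | balance=41733

41733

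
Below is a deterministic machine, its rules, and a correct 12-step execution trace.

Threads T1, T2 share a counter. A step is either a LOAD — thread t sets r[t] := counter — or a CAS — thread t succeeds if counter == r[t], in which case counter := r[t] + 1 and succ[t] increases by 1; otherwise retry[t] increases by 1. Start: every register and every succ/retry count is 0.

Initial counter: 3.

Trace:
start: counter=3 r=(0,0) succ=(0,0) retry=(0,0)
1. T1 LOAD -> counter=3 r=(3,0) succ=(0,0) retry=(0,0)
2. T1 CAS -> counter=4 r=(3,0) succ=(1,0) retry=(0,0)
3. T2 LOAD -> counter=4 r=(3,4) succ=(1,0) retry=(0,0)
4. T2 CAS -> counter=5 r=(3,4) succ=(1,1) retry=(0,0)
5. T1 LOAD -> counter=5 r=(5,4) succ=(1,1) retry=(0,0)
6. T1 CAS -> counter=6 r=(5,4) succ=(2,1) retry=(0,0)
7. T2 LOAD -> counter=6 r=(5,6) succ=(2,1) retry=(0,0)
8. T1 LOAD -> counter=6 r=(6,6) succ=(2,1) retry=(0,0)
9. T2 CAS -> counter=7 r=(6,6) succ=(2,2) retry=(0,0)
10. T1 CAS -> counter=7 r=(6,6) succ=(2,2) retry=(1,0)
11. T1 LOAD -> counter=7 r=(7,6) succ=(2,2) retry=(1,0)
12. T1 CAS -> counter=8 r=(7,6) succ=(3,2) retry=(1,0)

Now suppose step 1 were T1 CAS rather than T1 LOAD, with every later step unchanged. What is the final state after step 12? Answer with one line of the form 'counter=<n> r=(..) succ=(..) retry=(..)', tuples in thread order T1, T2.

(re-executing from step 1 with the substitution; state before step 1: counter=3 r=(0,0) succ=(0,0) retry=(0,0))
1. T1 CAS -> counter=3 r=(0,0) succ=(0,0) retry=(1,0)
2. T1 CAS -> counter=3 r=(0,0) succ=(0,0) retry=(2,0)
3. T2 LOAD -> counter=3 r=(0,3) succ=(0,0) retry=(2,0)
4. T2 CAS -> counter=4 r=(0,3) succ=(0,1) retry=(2,0)
5. T1 LOAD -> counter=4 r=(4,3) succ=(0,1) retry=(2,0)
6. T1 CAS -> counter=5 r=(4,3) succ=(1,1) retry=(2,0)
7. T2 LOAD -> counter=5 r=(4,5) succ=(1,1) retry=(2,0)
8. T1 LOAD -> counter=5 r=(5,5) succ=(1,1) retry=(2,0)
9. T2 CAS -> counter=6 r=(5,5) succ=(1,2) retry=(2,0)
10. T1 CAS -> counter=6 r=(5,5) succ=(1,2) retry=(3,0)
11. T1 LOAD -> counter=6 r=(6,5) succ=(1,2) retry=(3,0)
12. T1 CAS -> counter=7 r=(6,5) succ=(2,2) retry=(3,0)

counter=7 r=(6,5) succ=(2,2) retry=(3,0)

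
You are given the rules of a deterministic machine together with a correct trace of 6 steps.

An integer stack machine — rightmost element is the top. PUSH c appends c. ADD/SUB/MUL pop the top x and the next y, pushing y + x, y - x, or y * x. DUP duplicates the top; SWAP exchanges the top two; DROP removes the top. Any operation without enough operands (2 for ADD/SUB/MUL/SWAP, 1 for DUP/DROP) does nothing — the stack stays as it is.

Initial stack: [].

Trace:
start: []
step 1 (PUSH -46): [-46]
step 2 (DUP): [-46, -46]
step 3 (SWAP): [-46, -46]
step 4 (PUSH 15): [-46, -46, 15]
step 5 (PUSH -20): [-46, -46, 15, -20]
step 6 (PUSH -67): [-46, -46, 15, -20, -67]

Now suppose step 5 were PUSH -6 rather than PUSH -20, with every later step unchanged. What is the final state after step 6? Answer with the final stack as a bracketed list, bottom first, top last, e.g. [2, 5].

(re-executing from step 5 with the substitution; state before step 5: [-46, -46, 15])
step 5 (PUSH -6): [-46, -46, 15, -6]
step 6 (PUSH -67): [-46, -46, 15, -6, -67]

[-46, -46, 15, -6, -67]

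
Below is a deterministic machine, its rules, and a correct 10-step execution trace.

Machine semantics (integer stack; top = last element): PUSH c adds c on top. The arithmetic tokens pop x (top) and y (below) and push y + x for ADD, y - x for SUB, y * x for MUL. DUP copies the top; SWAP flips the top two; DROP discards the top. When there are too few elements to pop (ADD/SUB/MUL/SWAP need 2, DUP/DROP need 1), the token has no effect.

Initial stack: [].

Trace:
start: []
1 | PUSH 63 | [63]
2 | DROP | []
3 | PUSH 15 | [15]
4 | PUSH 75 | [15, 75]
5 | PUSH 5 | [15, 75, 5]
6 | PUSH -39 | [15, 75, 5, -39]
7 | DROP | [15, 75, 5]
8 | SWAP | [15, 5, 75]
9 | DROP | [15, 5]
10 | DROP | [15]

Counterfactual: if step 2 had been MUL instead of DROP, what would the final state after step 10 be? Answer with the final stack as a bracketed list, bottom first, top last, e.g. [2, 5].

(re-executing from step 2 with the substitution; state before step 2: [63])
2 | MUL | [63]
3 | PUSH 15 | [63, 15]
4 | PUSH 75 | [63, 15, 75]
5 | PUSH 5 | [63, 15, 75, 5]
6 | PUSH -39 | [63, 15, 75, 5, -39]
7 | DROP | [63, 15, 75, 5]
8 | SWAP | [63, 15, 5, 75]
9 | DROP | [63, 15, 5]
10 | DROP | [63, 15]

[63, 15]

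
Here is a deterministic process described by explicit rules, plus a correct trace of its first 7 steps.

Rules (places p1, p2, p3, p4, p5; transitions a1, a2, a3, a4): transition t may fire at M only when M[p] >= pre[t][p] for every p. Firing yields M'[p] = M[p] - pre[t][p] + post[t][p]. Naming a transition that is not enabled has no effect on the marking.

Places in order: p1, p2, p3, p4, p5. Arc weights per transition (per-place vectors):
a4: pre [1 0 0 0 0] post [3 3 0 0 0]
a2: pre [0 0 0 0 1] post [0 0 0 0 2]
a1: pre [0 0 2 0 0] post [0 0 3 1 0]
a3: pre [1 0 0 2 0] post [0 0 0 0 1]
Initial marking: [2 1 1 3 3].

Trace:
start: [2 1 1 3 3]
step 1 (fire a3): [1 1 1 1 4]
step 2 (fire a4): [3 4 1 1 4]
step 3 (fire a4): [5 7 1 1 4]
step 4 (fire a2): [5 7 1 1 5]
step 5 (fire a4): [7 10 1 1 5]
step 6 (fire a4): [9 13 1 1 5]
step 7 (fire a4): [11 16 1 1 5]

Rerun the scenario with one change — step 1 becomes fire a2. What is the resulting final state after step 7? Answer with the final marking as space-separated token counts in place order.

12 16 1 3 5

(re-executing from step 1 with the substitution; state before step 1: [2 1 1 3 3])
step 1 (fire a2): [2 1 1 3 4]
step 2 (fire a4): [4 4 1 3 4]
step 3 (fire a4): [6 7 1 3 4]
step 4 (fire a2): [6 7 1 3 5]
step 5 (fire a4): [8 10 1 3 5]
step 6 (fire a4): [10 13 1 3 5]
step 7 (fire a4): [12 16 1 3 5]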